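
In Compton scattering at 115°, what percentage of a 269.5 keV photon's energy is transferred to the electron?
0.4287 (or 42.87%)

Calculate initial and final photon energies:

Initial: E₀ = 269.5 keV → λ₀ = 4.6005 pm
Compton shift: Δλ = 3.4517 pm
Final wavelength: λ' = 8.0522 pm
Final energy: E' = 153.9748 keV

Fractional energy loss:
(E₀ - E')/E₀ = (269.5000 - 153.9748)/269.5000
= 115.5252/269.5000
= 0.4287
= 42.87%

(Intermediate values are shown rounded; full precision is carried through to the final answer.)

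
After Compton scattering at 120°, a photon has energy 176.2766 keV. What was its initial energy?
365.3000 keV

Convert final energy to wavelength (hc ≈ 1239.842 keV·pm):
λ' = hc/E' = 1239.842 / 176.2766 = 7.0335 pm

Calculate the Compton shift:
Δλ = λ_C(1 - cos(120°))
Δλ = 2.4263 × (1 - cos(120°))
Δλ = 3.6395 pm

Initial wavelength:
λ = λ' - Δλ = 7.0335 - 3.6395 = 3.3940 pm

Initial energy:
E = hc/λ = 1239.842 / 3.3940 = 365.3000 keV

(Intermediate values are shown rounded; full precision is carried through to the final answer.)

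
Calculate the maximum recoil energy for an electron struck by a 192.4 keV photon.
82.6475 keV

Maximum energy transfer occurs at θ = 180° (backscattering).

Initial photon: E₀ = 192.4 keV → λ₀ = 6.4441 pm

Maximum Compton shift (at 180°):
Δλ_max = 2λ_C = 2 × 2.4263 = 4.8526 pm

Final wavelength:
λ' = 6.4441 + 4.8526 = 11.2967 pm

Minimum photon energy (maximum energy to electron):
E'_min = hc/λ' = 109.7525 keV

Maximum electron kinetic energy:
K_max = E₀ - E'_min = 192.4000 - 109.7525 = 82.6475 keV

(Intermediate values are shown rounded; full precision is carried through to the final answer.)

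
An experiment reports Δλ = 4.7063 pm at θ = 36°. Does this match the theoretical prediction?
No, inconsistent

Calculate the expected shift for θ = 36°:

Δλ_expected = λ_C(1 - cos(36°))
Δλ_expected = 2.4263 × (1 - cos(36°))
Δλ_expected = 2.4263 × 0.1910
Δλ_expected = 0.4634 pm

Given shift: 4.7063 pm
Expected shift: 0.4634 pm
Difference: 4.2429 pm

The values do not match. The given shift corresponds to θ ≈ 160.0°, not 36°.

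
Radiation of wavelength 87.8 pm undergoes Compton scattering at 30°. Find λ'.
88.1251 pm

Using the Compton formula: λ' = λ + λ_C(1 − cos θ)

For θ = 30°, cos θ = √3/2 (exact) ≈ 0.8660, so:
1 − cos 30° = 1 − (√3/2) ≈ 0.1340

Δλ = λ_C × 0.1340 = 2.4263 × 0.1340 = 0.3251 pm

λ' = 87.8 + 0.3251 = 88.1251 pm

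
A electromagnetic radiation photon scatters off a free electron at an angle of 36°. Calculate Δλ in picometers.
0.4634 pm

Using the Compton scattering formula:
Δλ = λ_C(1 - cos θ)

where λ_C = h/(m_e·c) ≈ 2.4263 pm is the Compton wavelength of an electron.

For θ = 36°:
cos(36°) = 0.8090
1 - cos(36°) = 0.1910

Δλ = 2.4263 × 0.1910
Δλ = 0.4634 pm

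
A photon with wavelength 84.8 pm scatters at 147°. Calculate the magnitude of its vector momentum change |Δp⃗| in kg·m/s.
1.4610e-23 kg·m/s

Photon momentum magnitude is p = h/λ.

Initial momentum:
p₀ = h/λ = 6.6261e-34/8.4800e-11 = 7.8138e-24 kg·m/s

After scattering:
λ' = λ + Δλ = 84.8 + 4.4612 = 89.2612 pm
p' = h/λ' = 6.6261e-34/8.9261e-11 = 7.4232e-24 kg·m/s

Momentum is a vector; the scattered photon's direction makes angle θ = 147° with the incident direction. The magnitude of the vector change Δp⃗ = p⃗₀ − p⃗' is found from the law of cosines:
|Δp⃗|² = p₀² + p'² − 2p₀p'cos θ
|Δp⃗|² = (7.8138e-24)² + (7.4232e-24)² − 2·7.8138e-24·7.4232e-24·cos(147°)
|Δp⃗| = 1.4610e-23 kg·m/s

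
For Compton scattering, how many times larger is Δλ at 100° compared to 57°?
100° produces the larger shift by a factor of 2.577

Calculate both shifts using Δλ = λ_C(1 - cos θ):

For θ₁ = 57°:
Δλ₁ = 2.4263 × (1 - cos(57°))
Δλ₁ = 2.4263 × 0.4554
Δλ₁ = 1.1048 pm

For θ₂ = 100°:
Δλ₂ = 2.4263 × (1 - cos(100°))
Δλ₂ = 2.4263 × 1.1736
Δλ₂ = 2.8476 pm

The 100° angle produces the larger shift.
Ratio: 2.8476/1.1048 = 2.577

(Intermediate values are shown rounded; full precision is carried through to the final answer.)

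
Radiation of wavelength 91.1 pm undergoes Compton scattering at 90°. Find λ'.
93.5263 pm

Using the Compton formula: λ' = λ + λ_C(1 − cos θ)

For θ = 90°, cos θ = 0 (exact) = 0.0000, so:
1 − cos 90° = 1 − (0) = 1.0000

Δλ = λ_C × 1.0000 = 2.4263 × 1.0000 = 2.4263 pm

λ' = 91.1 + 2.4263 = 93.5263 pm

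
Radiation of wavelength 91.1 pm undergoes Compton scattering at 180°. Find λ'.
95.9526 pm

Using the Compton formula: λ' = λ + λ_C(1 − cos θ)

For θ = 180°, cos θ = -1 (exact) = -1.0000, so:
1 − cos 180° = 1 − (-1) = 2.0000

Δλ = λ_C × 2.0000 = 2.4263 × 2.0000 = 4.8526 pm

λ' = 91.1 + 4.8526 = 95.9526 pm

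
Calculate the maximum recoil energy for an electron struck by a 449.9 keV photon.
286.9438 keV

Maximum energy transfer occurs at θ = 180° (backscattering).

Initial photon: E₀ = 449.9 keV → λ₀ = 2.7558 pm

Maximum Compton shift (at 180°):
Δλ_max = 2λ_C = 2 × 2.4263 = 4.8526 pm

Final wavelength:
λ' = 2.7558 + 4.8526 = 7.6084 pm

Minimum photon energy (maximum energy to electron):
E'_min = hc/λ' = 162.9562 keV

Maximum electron kinetic energy:
K_max = E₀ - E'_min = 449.9000 - 162.9562 = 286.9438 keV

(Intermediate values are shown rounded; full precision is carried through to the final answer.)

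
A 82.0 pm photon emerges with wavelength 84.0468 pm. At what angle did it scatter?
81.00°

First find the wavelength shift:
Δλ = λ' - λ = 84.0468 - 82.0 = 2.0468 pm

Using Δλ = λ_C(1 - cos θ), with λ_C = h/(m_e·c) ≈ 2.42631024 pm:
cos θ = 1 - Δλ/λ_C
cos θ = 1 - 2.0468/2.42631024
cos θ = 0.156415

θ = arccos(0.156415)
θ = 81.00°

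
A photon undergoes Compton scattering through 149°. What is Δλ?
4.5061 pm

Using the Compton scattering formula:
Δλ = λ_C(1 - cos θ)

where λ_C = h/(m_e·c) ≈ 2.4263 pm is the Compton wavelength of an electron.

For θ = 149°:
cos(149°) = -0.8572
1 - cos(149°) = 1.8572

Δλ = 2.4263 × 1.8572
Δλ = 4.5061 pm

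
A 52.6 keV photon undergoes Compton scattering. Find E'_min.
43.6199 keV (at θ = 180°)

The scattered photon has minimum energy when its wavelength is maximum, i.e., when the Compton shift Δλ = λ_C(1 − cos θ) is maximum. This occurs at θ = 180° (backscattering), giving Δλ_max = 2λ_C = 4.8526 pm.

Initial wavelength: λ₀ = hc/E₀ = 23.5711 pm
Maximum final wavelength: λ'_max = λ₀ + 2λ_C = 23.5711 + 4.8526 = 28.4238 pm
Minimum final energy: E'_min = hc/λ'_max = 43.6199 keV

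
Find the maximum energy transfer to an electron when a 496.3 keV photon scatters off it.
327.6322 keV

Maximum energy transfer occurs at θ = 180° (backscattering).

Initial photon: E₀ = 496.3 keV → λ₀ = 2.4982 pm

Maximum Compton shift (at 180°):
Δλ_max = 2λ_C = 2 × 2.4263 = 4.8526 pm

Final wavelength:
λ' = 2.4982 + 4.8526 = 7.3508 pm

Minimum photon energy (maximum energy to electron):
E'_min = hc/λ' = 168.6678 keV

Maximum electron kinetic energy:
K_max = E₀ - E'_min = 496.3000 - 168.6678 = 327.6322 keV

(Intermediate values are shown rounded; full precision is carried through to the final answer.)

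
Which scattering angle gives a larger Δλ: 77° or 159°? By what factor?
159° produces the larger shift by a factor of 2.495

Calculate both shifts using Δλ = λ_C(1 - cos θ):

For θ₁ = 77°:
Δλ₁ = 2.4263 × (1 - cos(77°))
Δλ₁ = 2.4263 × 0.7750
Δλ₁ = 1.8805 pm

For θ₂ = 159°:
Δλ₂ = 2.4263 × (1 - cos(159°))
Δλ₂ = 2.4263 × 1.9336
Δλ₂ = 4.6915 pm

The 159° angle produces the larger shift.
Ratio: 4.6915/1.8805 = 2.495

(Intermediate values are shown rounded; full precision is carried through to the final answer.)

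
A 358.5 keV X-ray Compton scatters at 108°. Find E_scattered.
186.8781 keV

First convert energy to wavelength:
λ = hc/E, with hc ≈ 1239.842 keV·pm (i.e. 1239.842 eV·nm)

For E = 358.5 keV = 358500 eV:
λ = 1239.842 keV·pm / 358.5 keV
λ = 3.4584 pm

Calculate the Compton shift:
Δλ = λ_C(1 - cos(108°)) = 2.4263 × 1.3090
Δλ = 3.1761 pm

Final wavelength:
λ' = 3.4584 + 3.1761 = 6.6345 pm

Final energy:
E' = hc/λ' = 1239.842 / 6.6345 = 186.8781 keV

(Intermediate values are shown rounded; full precision is carried through to the final answer.)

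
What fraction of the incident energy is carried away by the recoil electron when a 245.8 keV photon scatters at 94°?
0.3397 (or 33.97%)

Calculate initial and final photon energies:

Initial: E₀ = 245.8 keV → λ₀ = 5.0441 pm
Compton shift: Δλ = 2.5956 pm
Final wavelength: λ' = 7.6397 pm
Final energy: E' = 162.2900 keV

Fractional energy loss:
(E₀ - E')/E₀ = (245.8000 - 162.2900)/245.8000
= 83.5100/245.8000
= 0.3397
= 33.97%

(Intermediate values are shown rounded; full precision is carried through to the final answer.)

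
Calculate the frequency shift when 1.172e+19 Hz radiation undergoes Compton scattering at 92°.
1.048e+18 Hz (decrease)

Convert frequency to wavelength (c = 299792458 m/s):
λ₀ = c/f₀ = 299792458/1.172e+19 = 2.5579561e-11 m = 25.5796 pm

Calculate Compton shift:
Δλ = λ_C(1 - cos(92°)) = 2.5110 pm

Final wavelength:
λ' = λ₀ + Δλ = 25.5796 + 2.5110 = 28.0905 pm

Final frequency:
f' = c/λ' = 299792458/2.8090549e-11 = 1.0672360e+19 Hz

Frequency shift (decrease):
Δf = f₀ - f' = 1.172e+19 - 1.0672360e+19 = 1.048e+18 Hz

(Intermediate values are shown rounded; full precision is carried through to the final answer.)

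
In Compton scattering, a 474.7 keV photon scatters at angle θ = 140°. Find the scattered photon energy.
179.7702 keV

First convert energy to wavelength:
λ = hc/E, with hc ≈ 1239.842 keV·pm (i.e. 1239.842 eV·nm)

For E = 474.7 keV = 474700 eV:
λ = 1239.842 keV·pm / 474.7 keV
λ = 2.6118 pm

Calculate the Compton shift:
Δλ = λ_C(1 - cos(140°)) = 2.4263 × 1.7660
Δλ = 4.2850 pm

Final wavelength:
λ' = 2.6118 + 4.2850 = 6.8968 pm

Final energy:
E' = hc/λ' = 1239.842 / 6.8968 = 179.7702 keV

(Intermediate values are shown rounded; full precision is carried through to the final answer.)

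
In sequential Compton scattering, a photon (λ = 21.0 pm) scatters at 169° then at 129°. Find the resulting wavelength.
29.7613 pm

Apply Compton shift twice:

First scattering at θ₁ = 169°:
Δλ₁ = λ_C(1 - cos(169°))
Δλ₁ = 2.4263 × 1.9816
Δλ₁ = 4.8080 pm

After first scattering:
λ₁ = 21.0 + 4.8080 = 25.8080 pm

Second scattering at θ₂ = 129°:
Δλ₂ = λ_C(1 - cos(129°))
Δλ₂ = 2.4263 × 1.6293
Δλ₂ = 3.9532 pm

Final wavelength:
λ₂ = 25.8080 + 3.9532 = 29.7613 pm

Total shift: Δλ_total = 4.8080 + 3.9532 = 8.7613 pm

(Intermediate values are shown rounded; full precision is carried through to the final answer.)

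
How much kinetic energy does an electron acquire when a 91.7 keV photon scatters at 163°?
23.8275 keV

By energy conservation: K_e = E_initial - E_final

First find the scattered photon energy:
Initial wavelength: λ = hc/E = 13.5206 pm
Compton shift: Δλ = λ_C(1 - cos(163°)) = 4.7466 pm
Final wavelength: λ' = 13.5206 + 4.7466 = 18.2672 pm
Final photon energy: E' = hc/λ' = 67.8725 keV

Electron kinetic energy:
K_e = E - E' = 91.7000 - 67.8725 = 23.8275 keV

(Intermediate values are shown rounded; full precision is carried through to the final answer.)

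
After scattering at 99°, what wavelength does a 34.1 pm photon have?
36.9059 pm

Using the Compton scattering formula:
λ' = λ + Δλ = λ + λ_C(1 - cos θ)

Given:
- Initial wavelength λ = 34.1 pm
- Scattering angle θ = 99°
- Compton wavelength λ_C ≈ 2.4263 pm

Calculate the shift:
Δλ = 2.4263 × (1 - cos(99°))
Δλ = 2.4263 × 1.1564
Δλ = 2.8059 pm

Final wavelength:
λ' = 34.1 + 2.8059 = 36.9059 pm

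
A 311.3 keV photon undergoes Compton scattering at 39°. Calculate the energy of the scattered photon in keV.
274.0890 keV

First convert energy to wavelength:
λ = hc/E, with hc ≈ 1239.842 keV·pm (i.e. 1239.842 eV·nm)

For E = 311.3 keV = 311300 eV:
λ = 1239.842 keV·pm / 311.3 keV
λ = 3.9828 pm

Calculate the Compton shift:
Δλ = λ_C(1 - cos(39°)) = 2.4263 × 0.2229
Δλ = 0.5407 pm

Final wavelength:
λ' = 3.9828 + 0.5407 = 4.5235 pm

Final energy:
E' = hc/λ' = 1239.842 / 4.5235 = 274.0890 keV

(Intermediate values are shown rounded; full precision is carried through to the final answer.)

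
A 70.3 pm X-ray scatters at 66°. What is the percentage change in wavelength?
2.0476%

Calculate the Compton shift:
Δλ = λ_C(1 - cos(66°))
Δλ = 2.4263 × (1 - cos(66°))
Δλ = 2.4263 × 0.5933
Δλ = 1.4394 pm

Percentage change:
(Δλ/λ₀) × 100 = (1.4394/70.3) × 100
= 2.0476%

(Intermediate values are shown rounded; full precision is carried through to the final answer.)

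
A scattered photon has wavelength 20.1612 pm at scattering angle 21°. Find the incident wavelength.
20.0000 pm

From λ' = λ + Δλ, we have λ = λ' - Δλ

First calculate the Compton shift:
Δλ = λ_C(1 - cos θ)
Δλ = 2.4263 × (1 - cos(21°))
Δλ = 2.4263 × 0.0664
Δλ = 0.1612 pm

Initial wavelength:
λ = λ' - Δλ
λ = 20.1612 - 0.1612
λ = 20.0000 pm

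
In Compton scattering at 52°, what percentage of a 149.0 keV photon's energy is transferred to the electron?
0.1008 (or 10.08%)

Calculate initial and final photon energies:

Initial: E₀ = 149.0 keV → λ₀ = 8.3211 pm
Compton shift: Δλ = 0.9325 pm
Final wavelength: λ' = 9.2536 pm
Final energy: E' = 133.9847 keV

Fractional energy loss:
(E₀ - E')/E₀ = (149.0000 - 133.9847)/149.0000
= 15.0153/149.0000
= 0.1008
= 10.08%

(Intermediate values are shown rounded; full precision is carried through to the final answer.)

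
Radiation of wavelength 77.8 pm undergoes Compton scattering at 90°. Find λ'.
80.2263 pm

Using the Compton formula: λ' = λ + λ_C(1 − cos θ)

For θ = 90°, cos θ = 0 (exact) = 0.0000, so:
1 − cos 90° = 1 − (0) = 1.0000

Δλ = λ_C × 1.0000 = 2.4263 × 1.0000 = 2.4263 pm

λ' = 77.8 + 2.4263 = 80.2263 pm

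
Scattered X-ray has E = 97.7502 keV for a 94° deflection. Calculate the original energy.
122.9000 keV

Convert final energy to wavelength (hc ≈ 1239.842 keV·pm):
λ' = hc/E' = 1239.842 / 97.7502 = 12.6838 pm

Calculate the Compton shift:
Δλ = λ_C(1 - cos(94°))
Δλ = 2.4263 × (1 - cos(94°))
Δλ = 2.5956 pm

Initial wavelength:
λ = λ' - Δλ = 12.6838 - 2.5956 = 10.0882 pm

Initial energy:
E = hc/λ = 1239.842 / 10.0882 = 122.9000 keV

(Intermediate values are shown rounded; full precision is carried through to the final answer.)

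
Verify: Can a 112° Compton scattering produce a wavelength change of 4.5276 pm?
No, inconsistent

Calculate the expected shift for θ = 112°:

Δλ_expected = λ_C(1 - cos(112°))
Δλ_expected = 2.4263 × (1 - cos(112°))
Δλ_expected = 2.4263 × 1.3746
Δλ_expected = 3.3352 pm

Given shift: 4.5276 pm
Expected shift: 3.3352 pm
Difference: 1.1923 pm

The values do not match. The given shift corresponds to θ ≈ 150.0°, not 112°.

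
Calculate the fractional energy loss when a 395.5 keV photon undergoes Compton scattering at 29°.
0.0885 (or 8.85%)

Calculate initial and final photon energies:

Initial: E₀ = 395.5 keV → λ₀ = 3.1349 pm
Compton shift: Δλ = 0.3042 pm
Final wavelength: λ' = 3.4391 pm
Final energy: E' = 360.5152 keV

Fractional energy loss:
(E₀ - E')/E₀ = (395.5000 - 360.5152)/395.5000
= 34.9848/395.5000
= 0.0885
= 8.85%

(Intermediate values are shown rounded; full precision is carried through to the final answer.)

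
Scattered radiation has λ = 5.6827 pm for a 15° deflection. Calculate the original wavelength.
5.6000 pm

From λ' = λ + Δλ, we have λ = λ' - Δλ

First calculate the Compton shift:
Δλ = λ_C(1 - cos θ)
Δλ = 2.4263 × (1 - cos(15°))
Δλ = 2.4263 × 0.0341
Δλ = 0.0827 pm

Initial wavelength:
λ = λ' - Δλ
λ = 5.6827 - 0.0827
λ = 5.6000 pm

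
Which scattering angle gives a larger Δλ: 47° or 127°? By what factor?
127° produces the larger shift by a factor of 5.037

Calculate both shifts using Δλ = λ_C(1 - cos θ):

For θ₁ = 47°:
Δλ₁ = 2.4263 × (1 - cos(47°))
Δλ₁ = 2.4263 × 0.3180
Δλ₁ = 0.7716 pm

For θ₂ = 127°:
Δλ₂ = 2.4263 × (1 - cos(127°))
Δλ₂ = 2.4263 × 1.6018
Δλ₂ = 3.8865 pm

The 127° angle produces the larger shift.
Ratio: 3.8865/0.7716 = 5.037

(Intermediate values are shown rounded; full precision is carried through to the final answer.)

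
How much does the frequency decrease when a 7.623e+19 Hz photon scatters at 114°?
3.542e+19 Hz (decrease)

Convert frequency to wavelength (c = 299792458 m/s):
λ₀ = c/f₀ = 299792458/7.623e+19 = 3.9327359e-12 m = 3.9327 pm

Calculate Compton shift:
Δλ = λ_C(1 - cos(114°)) = 3.4132 pm

Final wavelength:
λ' = λ₀ + Δλ = 3.9327 + 3.4132 = 7.3459 pm

Final frequency:
f' = c/λ' = 299792458/7.3459154e-12 = 4.0810769e+19 Hz

Frequency shift (decrease):
Δf = f₀ - f' = 7.623e+19 - 4.0810769e+19 = 3.542e+19 Hz

(Intermediate values are shown rounded; full precision is carried through to the final answer.)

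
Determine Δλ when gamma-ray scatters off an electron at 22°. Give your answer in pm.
0.1767 pm

Using the Compton scattering formula:
Δλ = λ_C(1 - cos θ)

where λ_C = h/(m_e·c) ≈ 2.4263 pm is the Compton wavelength of an electron.

For θ = 22°:
cos(22°) = 0.9272
1 - cos(22°) = 0.0728

Δλ = 2.4263 × 0.0728
Δλ = 0.1767 pm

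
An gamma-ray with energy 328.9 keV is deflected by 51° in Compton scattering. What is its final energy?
265.5450 keV

First convert energy to wavelength:
λ = hc/E, with hc ≈ 1239.842 keV·pm (i.e. 1239.842 eV·nm)

For E = 328.9 keV = 328900 eV:
λ = 1239.842 keV·pm / 328.9 keV
λ = 3.7697 pm

Calculate the Compton shift:
Δλ = λ_C(1 - cos(51°)) = 2.4263 × 0.3707
Δλ = 0.8994 pm

Final wavelength:
λ' = 3.7697 + 0.8994 = 4.6690 pm

Final energy:
E' = hc/λ' = 1239.842 / 4.6690 = 265.5450 keV

(Intermediate values are shown rounded; full precision is carried through to the final answer.)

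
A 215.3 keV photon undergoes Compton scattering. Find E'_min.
116.8418 keV (at θ = 180°)

The scattered photon has minimum energy when its wavelength is maximum, i.e., when the Compton shift Δλ = λ_C(1 − cos θ) is maximum. This occurs at θ = 180° (backscattering), giving Δλ_max = 2λ_C = 4.8526 pm.

Initial wavelength: λ₀ = hc/E₀ = 5.7587 pm
Maximum final wavelength: λ'_max = λ₀ + 2λ_C = 5.7587 + 4.8526 = 10.6113 pm
Minimum final energy: E'_min = hc/λ'_max = 116.8418 keV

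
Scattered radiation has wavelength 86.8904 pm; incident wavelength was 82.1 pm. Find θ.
167.00°

First find the wavelength shift:
Δλ = λ' - λ = 86.8904 - 82.1 = 4.7904 pm

Using Δλ = λ_C(1 - cos θ), with λ_C = h/(m_e·c) ≈ 2.42631024 pm:
cos θ = 1 - Δλ/λ_C
cos θ = 1 - 4.7904/2.42631024
cos θ = -0.974356

θ = arccos(-0.974356)
θ = 167.00°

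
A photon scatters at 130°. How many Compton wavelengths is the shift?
1.6428 λ_C

The Compton shift formula is:
Δλ = λ_C(1 - cos θ)

Dividing both sides by λ_C:
Δλ/λ_C = 1 - cos θ

For θ = 130°:
Δλ/λ_C = 1 - cos(130°)
Δλ/λ_C = 1 - -0.6428
Δλ/λ_C = 1.6428

This means the shift is 1.6428 × λ_C = 3.9859 pm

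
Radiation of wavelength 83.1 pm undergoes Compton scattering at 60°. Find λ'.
84.3132 pm

Using the Compton formula: λ' = λ + λ_C(1 − cos θ)

For θ = 60°, cos θ = 1/2 (exact) = 0.5000, so:
1 − cos 60° = 1 − (1/2) = 0.5000

Δλ = λ_C × 0.5000 = 2.4263 × 0.5000 = 1.2132 pm

λ' = 83.1 + 1.2132 = 84.3132 pm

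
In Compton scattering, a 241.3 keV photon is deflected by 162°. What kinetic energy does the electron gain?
115.7088 keV

By energy conservation: K_e = E_initial - E_final

First find the scattered photon energy:
Initial wavelength: λ = hc/E = 5.1382 pm
Compton shift: Δλ = λ_C(1 - cos(162°)) = 4.7339 pm
Final wavelength: λ' = 5.1382 + 4.7339 = 9.8720 pm
Final photon energy: E' = hc/λ' = 125.5912 keV

Electron kinetic energy:
K_e = E - E' = 241.3000 - 125.5912 = 115.7088 keV

(Intermediate values are shown rounded; full precision is carried through to the final answer.)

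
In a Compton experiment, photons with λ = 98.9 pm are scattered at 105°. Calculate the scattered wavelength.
101.9543 pm

Using the Compton scattering formula:
λ' = λ + Δλ = λ + λ_C(1 - cos θ)

Given:
- Initial wavelength λ = 98.9 pm
- Scattering angle θ = 105°
- Compton wavelength λ_C ≈ 2.4263 pm

Calculate the shift:
Δλ = 2.4263 × (1 - cos(105°))
Δλ = 2.4263 × 1.2588
Δλ = 3.0543 pm

Final wavelength:
λ' = 98.9 + 3.0543 = 101.9543 pm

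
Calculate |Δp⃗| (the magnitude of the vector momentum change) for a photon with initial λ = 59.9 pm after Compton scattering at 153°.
2.0748e-23 kg·m/s

Photon momentum magnitude is p = h/λ.

Initial momentum:
p₀ = h/λ = 6.6261e-34/5.9900e-11 = 1.1062e-23 kg·m/s

After scattering:
λ' = λ + Δλ = 59.9 + 4.5882 = 64.4882 pm
p' = h/λ' = 6.6261e-34/6.4488e-11 = 1.0275e-23 kg·m/s

Momentum is a vector; the scattered photon's direction makes angle θ = 153° with the incident direction. The magnitude of the vector change Δp⃗ = p⃗₀ − p⃗' is found from the law of cosines:
|Δp⃗|² = p₀² + p'² − 2p₀p'cos θ
|Δp⃗|² = (1.1062e-23)² + (1.0275e-23)² − 2·1.1062e-23·1.0275e-23·cos(153°)
|Δp⃗| = 2.0748e-23 kg·m/s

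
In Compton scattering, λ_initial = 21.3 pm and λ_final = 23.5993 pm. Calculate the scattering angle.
87.00°

First find the wavelength shift:
Δλ = λ' - λ = 23.5993 - 21.3 = 2.2993 pm

Using Δλ = λ_C(1 - cos θ), with λ_C = h/(m_e·c) ≈ 2.42631024 pm:
cos θ = 1 - Δλ/λ_C
cos θ = 1 - 2.2993/2.42631024
cos θ = 0.052347

θ = arccos(0.052347)
θ = 87.00°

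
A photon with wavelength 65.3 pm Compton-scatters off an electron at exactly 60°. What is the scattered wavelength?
66.5132 pm

Using the Compton formula: λ' = λ + λ_C(1 − cos θ)

For θ = 60°, cos θ = 1/2 (exact) = 0.5000, so:
1 − cos 60° = 1 − (1/2) = 0.5000

Δλ = λ_C × 0.5000 = 2.4263 × 0.5000 = 1.2132 pm

λ' = 65.3 + 1.2132 = 66.5132 pm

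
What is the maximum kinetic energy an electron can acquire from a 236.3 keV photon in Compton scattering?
113.5375 keV

Maximum energy transfer occurs at θ = 180° (backscattering).

Initial photon: E₀ = 236.3 keV → λ₀ = 5.2469 pm

Maximum Compton shift (at 180°):
Δλ_max = 2λ_C = 2 × 2.4263 = 4.8526 pm

Final wavelength:
λ' = 5.2469 + 4.8526 = 10.0995 pm

Minimum photon energy (maximum energy to electron):
E'_min = hc/λ' = 122.7625 keV

Maximum electron kinetic energy:
K_max = E₀ - E'_min = 236.3000 - 122.7625 = 113.5375 keV

(Intermediate values are shown rounded; full precision is carried through to the final answer.)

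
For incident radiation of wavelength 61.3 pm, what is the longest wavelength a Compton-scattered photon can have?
66.1526 pm (at θ = 180°)

The Compton shift is Δλ = λ_C(1 − cos θ).

Since cos θ ranges from −1 to 1, the factor (1 − cos θ) ranges from 0 to 2; the maximum shift occurs at θ = 180° (backscattering):
Δλ_max = 2λ_C = 2 × 2.4263 pm = 4.8526 pm

Maximum scattered wavelength:
λ'_max = λ₀ + Δλ_max = 61.3 + 4.8526 = 66.1526 pm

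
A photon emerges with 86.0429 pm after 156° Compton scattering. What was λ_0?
81.4000 pm

From λ' = λ + Δλ, we have λ = λ' - Δλ

First calculate the Compton shift:
Δλ = λ_C(1 - cos θ)
Δλ = 2.4263 × (1 - cos(156°))
Δλ = 2.4263 × 1.9135
Δλ = 4.6429 pm

Initial wavelength:
λ = λ' - Δλ
λ = 86.0429 - 4.6429
λ = 81.4000 pm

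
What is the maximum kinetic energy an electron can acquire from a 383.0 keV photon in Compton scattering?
229.7402 keV

Maximum energy transfer occurs at θ = 180° (backscattering).

Initial photon: E₀ = 383.0 keV → λ₀ = 3.2372 pm

Maximum Compton shift (at 180°):
Δλ_max = 2λ_C = 2 × 2.4263 = 4.8526 pm

Final wavelength:
λ' = 3.2372 + 4.8526 = 8.0898 pm

Minimum photon energy (maximum energy to electron):
E'_min = hc/λ' = 153.2598 keV

Maximum electron kinetic energy:
K_max = E₀ - E'_min = 383.0000 - 153.2598 = 229.7402 keV

(Intermediate values are shown rounded; full precision is carried through to the final answer.)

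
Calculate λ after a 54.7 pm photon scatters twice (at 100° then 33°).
57.9391 pm

Apply Compton shift twice:

First scattering at θ₁ = 100°:
Δλ₁ = λ_C(1 - cos(100°))
Δλ₁ = 2.4263 × 1.1736
Δλ₁ = 2.8476 pm

After first scattering:
λ₁ = 54.7 + 2.8476 = 57.5476 pm

Second scattering at θ₂ = 33°:
Δλ₂ = λ_C(1 - cos(33°))
Δλ₂ = 2.4263 × 0.1613
Δλ₂ = 0.3914 pm

Final wavelength:
λ₂ = 57.5476 + 0.3914 = 57.9391 pm

Total shift: Δλ_total = 2.8476 + 0.3914 = 3.2391 pm

(Intermediate values are shown rounded; full precision is carried through to the final answer.)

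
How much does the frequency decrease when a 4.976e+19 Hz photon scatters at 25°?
1.809e+18 Hz (decrease)

Convert frequency to wavelength (c = 299792458 m/s):
λ₀ = c/f₀ = 299792458/4.976e+19 = 6.0247680e-12 m = 6.0248 pm

Calculate Compton shift:
Δλ = λ_C(1 - cos(25°)) = 0.2273 pm

Final wavelength:
λ' = λ₀ + Δλ = 6.0248 + 0.2273 = 6.2521 pm

Final frequency:
f' = c/λ' = 299792458/6.2520944e-12 = 4.7950725e+19 Hz

Frequency shift (decrease):
Δf = f₀ - f' = 4.976e+19 - 4.7950725e+19 = 1.809e+18 Hz

(Intermediate values are shown rounded; full precision is carried through to the final answer.)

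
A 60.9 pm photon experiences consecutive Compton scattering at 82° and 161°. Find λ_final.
67.7091 pm

Apply Compton shift twice:

First scattering at θ₁ = 82°:
Δλ₁ = λ_C(1 - cos(82°))
Δλ₁ = 2.4263 × 0.8608
Δλ₁ = 2.0886 pm

After first scattering:
λ₁ = 60.9 + 2.0886 = 62.9886 pm

Second scattering at θ₂ = 161°:
Δλ₂ = λ_C(1 - cos(161°))
Δλ₂ = 2.4263 × 1.9455
Δλ₂ = 4.7204 pm

Final wavelength:
λ₂ = 62.9886 + 4.7204 = 67.7091 pm

Total shift: Δλ_total = 2.0886 + 4.7204 = 6.8091 pm

(Intermediate values are shown rounded; full precision is carried through to the final answer.)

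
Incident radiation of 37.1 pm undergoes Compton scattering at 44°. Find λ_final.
37.7810 pm

Using the Compton scattering formula:
λ' = λ + Δλ = λ + λ_C(1 - cos θ)

Given:
- Initial wavelength λ = 37.1 pm
- Scattering angle θ = 44°
- Compton wavelength λ_C ≈ 2.4263 pm

Calculate the shift:
Δλ = 2.4263 × (1 - cos(44°))
Δλ = 2.4263 × 0.2807
Δλ = 0.6810 pm

Final wavelength:
λ' = 37.1 + 0.6810 = 37.7810 pm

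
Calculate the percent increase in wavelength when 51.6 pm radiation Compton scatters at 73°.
3.3274%

Calculate the Compton shift:
Δλ = λ_C(1 - cos(73°))
Δλ = 2.4263 × (1 - cos(73°))
Δλ = 2.4263 × 0.7076
Δλ = 1.7169 pm

Percentage change:
(Δλ/λ₀) × 100 = (1.7169/51.6) × 100
= 3.3274%

(Intermediate values are shown rounded; full precision is carried through to the final answer.)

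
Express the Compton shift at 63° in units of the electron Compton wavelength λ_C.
0.5460 λ_C

The Compton shift formula is:
Δλ = λ_C(1 - cos θ)

Dividing both sides by λ_C:
Δλ/λ_C = 1 - cos θ

For θ = 63°:
Δλ/λ_C = 1 - cos(63°)
Δλ/λ_C = 1 - 0.4540
Δλ/λ_C = 0.5460

This means the shift is 0.5460 × λ_C = 1.3248 pm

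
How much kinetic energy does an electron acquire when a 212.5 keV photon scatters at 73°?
48.3146 keV

By energy conservation: K_e = E_initial - E_final

First find the scattered photon energy:
Initial wavelength: λ = hc/E = 5.8346 pm
Compton shift: Δλ = λ_C(1 - cos(73°)) = 1.7169 pm
Final wavelength: λ' = 5.8346 + 1.7169 = 7.5515 pm
Final photon energy: E' = hc/λ' = 164.1854 keV

Electron kinetic energy:
K_e = E - E' = 212.5000 - 164.1854 = 48.3146 keV

(Intermediate values are shown rounded; full precision is carried through to the final answer.)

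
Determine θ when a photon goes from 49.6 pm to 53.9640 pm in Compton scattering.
143.00°

First find the wavelength shift:
Δλ = λ' - λ = 53.9640 - 49.6 = 4.3640 pm

Using Δλ = λ_C(1 - cos θ), with λ_C = h/(m_e·c) ≈ 2.42631024 pm:
cos θ = 1 - Δλ/λ_C
cos θ = 1 - 4.3640/2.42631024
cos θ = -0.798616

θ = arccos(-0.798616)
θ = 143.00°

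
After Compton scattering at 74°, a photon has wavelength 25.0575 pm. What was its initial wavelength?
23.3000 pm

From λ' = λ + Δλ, we have λ = λ' - Δλ

First calculate the Compton shift:
Δλ = λ_C(1 - cos θ)
Δλ = 2.4263 × (1 - cos(74°))
Δλ = 2.4263 × 0.7244
Δλ = 1.7575 pm

Initial wavelength:
λ = λ' - Δλ
λ = 25.0575 - 1.7575
λ = 23.3000 pm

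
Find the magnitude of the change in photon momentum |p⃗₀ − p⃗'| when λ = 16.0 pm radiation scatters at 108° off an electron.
6.1591e-23 kg·m/s

Photon momentum magnitude is p = h/λ.

Initial momentum:
p₀ = h/λ = 6.6261e-34/1.6000e-11 = 4.1413e-23 kg·m/s

After scattering:
λ' = λ + Δλ = 16.0 + 3.1761 = 19.1761 pm
p' = h/λ' = 6.6261e-34/1.9176e-11 = 3.4554e-23 kg·m/s

Momentum is a vector; the scattered photon's direction makes angle θ = 108° with the incident direction. The magnitude of the vector change Δp⃗ = p⃗₀ − p⃗' is found from the law of cosines:
|Δp⃗|² = p₀² + p'² − 2p₀p'cos θ
|Δp⃗|² = (4.1413e-23)² + (3.4554e-23)² − 2·4.1413e-23·3.4554e-23·cos(108°)
|Δp⃗| = 6.1591e-23 kg·m/s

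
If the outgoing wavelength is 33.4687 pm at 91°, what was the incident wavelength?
31.0000 pm

From λ' = λ + Δλ, we have λ = λ' - Δλ

First calculate the Compton shift:
Δλ = λ_C(1 - cos θ)
Δλ = 2.4263 × (1 - cos(91°))
Δλ = 2.4263 × 1.0175
Δλ = 2.4687 pm

Initial wavelength:
λ = λ' - Δλ
λ = 33.4687 - 2.4687
λ = 31.0000 pm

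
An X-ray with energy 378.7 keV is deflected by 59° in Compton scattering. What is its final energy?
278.5780 keV

First convert energy to wavelength:
λ = hc/E, with hc ≈ 1239.842 keV·pm (i.e. 1239.842 eV·nm)

For E = 378.7 keV = 378700 eV:
λ = 1239.842 keV·pm / 378.7 keV
λ = 3.2739 pm

Calculate the Compton shift:
Δλ = λ_C(1 - cos(59°)) = 2.4263 × 0.4850
Δλ = 1.1767 pm

Final wavelength:
λ' = 3.2739 + 1.1767 = 4.4506 pm

Final energy:
E' = hc/λ' = 1239.842 / 4.4506 = 278.5780 keV

(Intermediate values are shown rounded; full precision is carried through to the final answer.)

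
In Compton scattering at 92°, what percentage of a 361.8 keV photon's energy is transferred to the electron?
0.4229 (or 42.29%)

Calculate initial and final photon energies:

Initial: E₀ = 361.8 keV → λ₀ = 3.4269 pm
Compton shift: Δλ = 2.5110 pm
Final wavelength: λ' = 5.9379 pm
Final energy: E' = 208.8029 keV

Fractional energy loss:
(E₀ - E')/E₀ = (361.8000 - 208.8029)/361.8000
= 152.9971/361.8000
= 0.4229
= 42.29%

(Intermediate values are shown rounded; full precision is carried through to the final answer.)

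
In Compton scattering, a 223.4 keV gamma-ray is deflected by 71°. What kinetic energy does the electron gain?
50.8704 keV

By energy conservation: K_e = E_initial - E_final

First find the scattered photon energy:
Initial wavelength: λ = hc/E = 5.5499 pm
Compton shift: Δλ = λ_C(1 - cos(71°)) = 1.6364 pm
Final wavelength: λ' = 5.5499 + 1.6364 = 7.1863 pm
Final photon energy: E' = hc/λ' = 172.5296 keV

Electron kinetic energy:
K_e = E - E' = 223.4000 - 172.5296 = 50.8704 keV

(Intermediate values are shown rounded; full precision is carried through to the final answer.)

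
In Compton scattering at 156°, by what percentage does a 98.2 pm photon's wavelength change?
4.7280%

Calculate the Compton shift:
Δλ = λ_C(1 - cos(156°))
Δλ = 2.4263 × (1 - cos(156°))
Δλ = 2.4263 × 1.9135
Δλ = 4.6429 pm

Percentage change:
(Δλ/λ₀) × 100 = (4.6429/98.2) × 100
= 4.7280%

(Intermediate values are shown rounded; full precision is carried through to the final answer.)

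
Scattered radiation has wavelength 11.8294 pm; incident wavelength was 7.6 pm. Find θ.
138.00°

First find the wavelength shift:
Δλ = λ' - λ = 11.8294 - 7.6 = 4.2294 pm

Using Δλ = λ_C(1 - cos θ), with λ_C = h/(m_e·c) ≈ 2.42631024 pm:
cos θ = 1 - Δλ/λ_C
cos θ = 1 - 4.2294/2.42631024
cos θ = -0.743141

θ = arccos(-0.743141)
θ = 138.00°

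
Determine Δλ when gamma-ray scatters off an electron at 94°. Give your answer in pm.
2.5956 pm

Using the Compton scattering formula:
Δλ = λ_C(1 - cos θ)

where λ_C = h/(m_e·c) ≈ 2.4263 pm is the Compton wavelength of an electron.

For θ = 94°:
cos(94°) = -0.0698
1 - cos(94°) = 1.0698

Δλ = 2.4263 × 1.0698
Δλ = 2.5956 pm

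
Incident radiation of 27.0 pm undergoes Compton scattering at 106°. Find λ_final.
30.0951 pm

Using the Compton scattering formula:
λ' = λ + Δλ = λ + λ_C(1 - cos θ)

Given:
- Initial wavelength λ = 27.0 pm
- Scattering angle θ = 106°
- Compton wavelength λ_C ≈ 2.4263 pm

Calculate the shift:
Δλ = 2.4263 × (1 - cos(106°))
Δλ = 2.4263 × 1.2756
Δλ = 3.0951 pm

Final wavelength:
λ' = 27.0 + 3.0951 = 30.0951 pm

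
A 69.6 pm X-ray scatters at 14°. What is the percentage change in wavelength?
0.1036%

Calculate the Compton shift:
Δλ = λ_C(1 - cos(14°))
Δλ = 2.4263 × (1 - cos(14°))
Δλ = 2.4263 × 0.0297
Δλ = 0.0721 pm

Percentage change:
(Δλ/λ₀) × 100 = (0.0721/69.6) × 100
= 0.1036%

(Intermediate values are shown rounded; full precision is carried through to the final answer.)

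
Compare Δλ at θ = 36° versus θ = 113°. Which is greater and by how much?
113° produces the larger shift by a factor of 7.282

Calculate both shifts using Δλ = λ_C(1 - cos θ):

For θ₁ = 36°:
Δλ₁ = 2.4263 × (1 - cos(36°))
Δλ₁ = 2.4263 × 0.1910
Δλ₁ = 0.4634 pm

For θ₂ = 113°:
Δλ₂ = 2.4263 × (1 - cos(113°))
Δλ₂ = 2.4263 × 1.3907
Δλ₂ = 3.3743 pm

The 113° angle produces the larger shift.
Ratio: 3.3743/0.4634 = 7.282

(Intermediate values are shown rounded; full precision is carried through to the final answer.)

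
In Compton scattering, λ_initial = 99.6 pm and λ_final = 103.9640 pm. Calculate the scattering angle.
143.00°

First find the wavelength shift:
Δλ = λ' - λ = 103.9640 - 99.6 = 4.3640 pm

Using Δλ = λ_C(1 - cos θ), with λ_C = h/(m_e·c) ≈ 2.42631024 pm:
cos θ = 1 - Δλ/λ_C
cos θ = 1 - 4.3640/2.42631024
cos θ = -0.798616

θ = arccos(-0.798616)
θ = 143.00°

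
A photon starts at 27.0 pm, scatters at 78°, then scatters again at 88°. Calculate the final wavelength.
31.2635 pm

Apply Compton shift twice:

First scattering at θ₁ = 78°:
Δλ₁ = λ_C(1 - cos(78°))
Δλ₁ = 2.4263 × 0.7921
Δλ₁ = 1.9219 pm

After first scattering:
λ₁ = 27.0 + 1.9219 = 28.9219 pm

Second scattering at θ₂ = 88°:
Δλ₂ = λ_C(1 - cos(88°))
Δλ₂ = 2.4263 × 0.9651
Δλ₂ = 2.3416 pm

Final wavelength:
λ₂ = 28.9219 + 2.3416 = 31.2635 pm

Total shift: Δλ_total = 1.9219 + 2.3416 = 4.2635 pm

(Intermediate values are shown rounded; full precision is carried through to the final answer.)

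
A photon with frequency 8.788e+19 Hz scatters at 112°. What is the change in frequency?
4.344e+19 Hz (decrease)

Convert frequency to wavelength (c = 299792458 m/s):
λ₀ = c/f₀ = 299792458/8.788e+19 = 3.4113844e-12 m = 3.4114 pm

Calculate Compton shift:
Δλ = λ_C(1 - cos(112°)) = 3.3352 pm

Final wavelength:
λ' = λ₀ + Δλ = 3.4114 + 3.3352 = 6.7466 pm

Final frequency:
f' = c/λ' = 299792458/6.7466064e-12 = 4.4436038e+19 Hz

Frequency shift (decrease):
Δf = f₀ - f' = 8.788e+19 - 4.4436038e+19 = 4.344e+19 Hz

(Intermediate values are shown rounded; full precision is carried through to the final answer.)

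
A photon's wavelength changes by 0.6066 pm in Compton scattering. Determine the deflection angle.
41.41°

From the Compton formula Δλ = λ_C(1 - cos θ), we can solve for θ:

cos θ = 1 - Δλ/λ_C

Given:
- Δλ = 0.6066 pm
- λ_C = h/(m_e·c) ≈ 2.42631024 pm

cos θ = 1 - 0.6066/2.42631024
cos θ = 1 - 0.250009
cos θ = 0.749991

θ = arccos(0.749991)
θ = 41.41°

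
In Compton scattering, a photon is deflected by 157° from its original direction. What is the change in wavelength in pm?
4.6597 pm

Using the Compton scattering formula:
Δλ = λ_C(1 - cos θ)

where λ_C = h/(m_e·c) ≈ 2.4263 pm is the Compton wavelength of an electron.

For θ = 157°:
cos(157°) = -0.9205
1 - cos(157°) = 1.9205

Δλ = 2.4263 × 1.9205
Δλ = 4.6597 pm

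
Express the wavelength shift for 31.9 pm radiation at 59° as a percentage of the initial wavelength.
3.6886%

Calculate the Compton shift:
Δλ = λ_C(1 - cos(59°))
Δλ = 2.4263 × (1 - cos(59°))
Δλ = 2.4263 × 0.4850
Δλ = 1.1767 pm

Percentage change:
(Δλ/λ₀) × 100 = (1.1767/31.9) × 100
= 3.6886%

(Intermediate values are shown rounded; full precision is carried through to the final answer.)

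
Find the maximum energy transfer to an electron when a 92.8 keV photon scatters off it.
24.7254 keV

Maximum energy transfer occurs at θ = 180° (backscattering).

Initial photon: E₀ = 92.8 keV → λ₀ = 13.3604 pm

Maximum Compton shift (at 180°):
Δλ_max = 2λ_C = 2 × 2.4263 = 4.8526 pm

Final wavelength:
λ' = 13.3604 + 4.8526 = 18.2130 pm

Minimum photon energy (maximum energy to electron):
E'_min = hc/λ' = 68.0746 keV

Maximum electron kinetic energy:
K_max = E₀ - E'_min = 92.8000 - 68.0746 = 24.7254 keV

(Intermediate values are shown rounded; full precision is carried through to the final answer.)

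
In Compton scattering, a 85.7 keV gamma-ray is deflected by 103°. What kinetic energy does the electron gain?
14.6055 keV

By energy conservation: K_e = E_initial - E_final

First find the scattered photon energy:
Initial wavelength: λ = hc/E = 14.4672 pm
Compton shift: Δλ = λ_C(1 - cos(103°)) = 2.9721 pm
Final wavelength: λ' = 14.4672 + 2.9721 = 17.4393 pm
Final photon energy: E' = hc/λ' = 71.0945 keV

Electron kinetic energy:
K_e = E - E' = 85.7000 - 71.0945 = 14.6055 keV

(Intermediate values are shown rounded; full precision is carried through to the final answer.)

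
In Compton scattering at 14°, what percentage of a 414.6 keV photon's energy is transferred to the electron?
0.0235 (or 2.35%)

Calculate initial and final photon energies:

Initial: E₀ = 414.6 keV → λ₀ = 2.9905 pm
Compton shift: Δλ = 0.0721 pm
Final wavelength: λ' = 3.0625 pm
Final energy: E' = 404.8430 keV

Fractional energy loss:
(E₀ - E')/E₀ = (414.6000 - 404.8430)/414.6000
= 9.7570/414.6000
= 0.0235
= 2.35%

(Intermediate values are shown rounded; full precision is carried through to the final answer.)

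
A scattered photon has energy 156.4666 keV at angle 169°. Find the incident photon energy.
397.9003 keV

Convert final energy to wavelength (hc ≈ 1239.842 keV·pm):
λ' = hc/E' = 1239.842 / 156.4666 = 7.9240 pm

Calculate the Compton shift:
Δλ = λ_C(1 - cos(169°))
Δλ = 2.4263 × (1 - cos(169°))
Δλ = 4.8080 pm

Initial wavelength:
λ = λ' - Δλ = 7.9240 - 4.8080 = 3.1160 pm

Initial energy:
E = hc/λ = 1239.842 / 3.1160 = 397.9003 keV

(Intermediate values are shown rounded; full precision is carried through to the final answer.)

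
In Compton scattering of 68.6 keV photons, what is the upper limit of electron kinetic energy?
14.5201 keV

Maximum energy transfer occurs at θ = 180° (backscattering).

Initial photon: E₀ = 68.6 keV → λ₀ = 18.0735 pm

Maximum Compton shift (at 180°):
Δλ_max = 2λ_C = 2 × 2.4263 = 4.8526 pm

Final wavelength:
λ' = 18.0735 + 4.8526 = 22.9261 pm

Minimum photon energy (maximum energy to electron):
E'_min = hc/λ' = 54.0799 keV

Maximum electron kinetic energy:
K_max = E₀ - E'_min = 68.6000 - 54.0799 = 14.5201 keV

(Intermediate values are shown rounded; full precision is carried through to the final answer.)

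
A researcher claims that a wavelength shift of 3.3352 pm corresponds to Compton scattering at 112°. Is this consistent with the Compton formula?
Yes, consistent

Calculate the expected shift for θ = 112°:

Δλ_expected = λ_C(1 - cos(112°))
Δλ_expected = 2.4263 × (1 - cos(112°))
Δλ_expected = 2.4263 × 1.3746
Δλ_expected = 3.3352 pm

Given shift: 3.3352 pm
Expected shift: 3.3352 pm
Difference: 0.0000 pm

The values match. This is consistent with Compton scattering at the stated angle.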